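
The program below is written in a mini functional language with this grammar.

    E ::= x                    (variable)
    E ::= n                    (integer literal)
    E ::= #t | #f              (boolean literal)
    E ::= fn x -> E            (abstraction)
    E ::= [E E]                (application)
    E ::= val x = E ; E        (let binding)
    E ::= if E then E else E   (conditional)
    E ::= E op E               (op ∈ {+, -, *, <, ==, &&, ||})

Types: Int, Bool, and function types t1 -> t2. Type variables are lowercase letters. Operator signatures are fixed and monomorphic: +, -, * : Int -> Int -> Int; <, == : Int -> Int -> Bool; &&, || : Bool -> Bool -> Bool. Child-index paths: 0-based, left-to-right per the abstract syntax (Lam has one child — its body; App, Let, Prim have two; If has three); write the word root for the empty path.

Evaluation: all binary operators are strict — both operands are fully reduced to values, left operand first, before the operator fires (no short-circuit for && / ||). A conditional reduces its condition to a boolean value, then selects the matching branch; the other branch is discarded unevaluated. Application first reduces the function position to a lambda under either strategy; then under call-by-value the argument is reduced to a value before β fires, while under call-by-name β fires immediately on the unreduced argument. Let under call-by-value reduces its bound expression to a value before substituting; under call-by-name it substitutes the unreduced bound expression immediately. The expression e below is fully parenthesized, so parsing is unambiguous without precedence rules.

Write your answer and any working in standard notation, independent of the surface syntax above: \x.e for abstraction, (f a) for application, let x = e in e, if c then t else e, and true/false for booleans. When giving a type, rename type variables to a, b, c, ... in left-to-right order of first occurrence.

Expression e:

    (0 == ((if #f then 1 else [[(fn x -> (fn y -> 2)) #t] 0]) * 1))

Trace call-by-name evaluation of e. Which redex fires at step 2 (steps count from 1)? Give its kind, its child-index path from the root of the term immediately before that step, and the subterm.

Answer: beta at 1.0.0 : ((\x.(\y.2)) true)

Trace:
step 0: (0 == ((if false then 1 else (((\x.(\y.2)) true) 0)) * 1))
step 1: [if@1.0] (0 == ((((\x.(\y.2)) true) 0) * 1))
step 2: [beta@1.0.0] (0 == (((\y.2) 0) * 1))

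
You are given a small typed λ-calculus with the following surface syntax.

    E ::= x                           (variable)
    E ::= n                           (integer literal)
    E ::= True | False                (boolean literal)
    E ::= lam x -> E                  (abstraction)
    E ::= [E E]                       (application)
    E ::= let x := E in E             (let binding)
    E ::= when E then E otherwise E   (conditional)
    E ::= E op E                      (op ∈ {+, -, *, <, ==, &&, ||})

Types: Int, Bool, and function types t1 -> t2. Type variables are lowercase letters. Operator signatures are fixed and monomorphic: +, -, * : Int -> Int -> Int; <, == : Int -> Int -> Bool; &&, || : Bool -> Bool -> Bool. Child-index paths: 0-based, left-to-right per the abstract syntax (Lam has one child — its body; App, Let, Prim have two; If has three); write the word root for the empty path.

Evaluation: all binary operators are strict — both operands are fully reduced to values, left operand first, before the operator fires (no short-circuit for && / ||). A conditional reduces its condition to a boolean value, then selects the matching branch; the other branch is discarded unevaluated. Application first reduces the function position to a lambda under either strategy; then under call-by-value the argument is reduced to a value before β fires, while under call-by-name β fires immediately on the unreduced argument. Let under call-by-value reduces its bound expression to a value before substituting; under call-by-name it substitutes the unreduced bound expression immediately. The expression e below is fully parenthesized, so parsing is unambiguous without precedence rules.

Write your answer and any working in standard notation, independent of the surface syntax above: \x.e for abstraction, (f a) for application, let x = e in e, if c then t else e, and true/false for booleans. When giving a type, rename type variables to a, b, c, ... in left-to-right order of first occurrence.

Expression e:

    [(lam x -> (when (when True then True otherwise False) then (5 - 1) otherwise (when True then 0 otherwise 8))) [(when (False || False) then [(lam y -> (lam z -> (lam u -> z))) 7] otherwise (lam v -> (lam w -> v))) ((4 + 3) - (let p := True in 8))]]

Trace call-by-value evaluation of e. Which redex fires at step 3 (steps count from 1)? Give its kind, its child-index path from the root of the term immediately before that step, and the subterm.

Trace:
step 0: ((\x.(if (if true then true else false) then (5 - 1) else (if true then 0 else 8))) ((if (false || false) then ((\y.(\z.(\u.z))) 7) else (\v.(\w.v))) ((4 + 3) - (let p = true in 8))))
step 1: [delta@1.0.0] ((\x.(if (if true then true else false) then (5 - 1) else (if true then 0 else 8))) ((if false then ((\y.(\z.(\u.z))) 7) else (\v.(\w.v))) ((4 + 3) - (let p = true in 8))))
step 2: [if@1.0] ((\x.(if (if true then true else false) then (5 - 1) else (if true then 0 else 8))) ((\v.(\w.v)) ((4 + 3) - (let p = true in 8))))
step 3: [delta@1.1.0] ((\x.(if (if true then true else false) then (5 - 1) else (if true then 0 else 8))) ((\v.(\w.v)) (7 - (let p = true in 8))))

Answer: delta at 1.1.0 : (4 + 3)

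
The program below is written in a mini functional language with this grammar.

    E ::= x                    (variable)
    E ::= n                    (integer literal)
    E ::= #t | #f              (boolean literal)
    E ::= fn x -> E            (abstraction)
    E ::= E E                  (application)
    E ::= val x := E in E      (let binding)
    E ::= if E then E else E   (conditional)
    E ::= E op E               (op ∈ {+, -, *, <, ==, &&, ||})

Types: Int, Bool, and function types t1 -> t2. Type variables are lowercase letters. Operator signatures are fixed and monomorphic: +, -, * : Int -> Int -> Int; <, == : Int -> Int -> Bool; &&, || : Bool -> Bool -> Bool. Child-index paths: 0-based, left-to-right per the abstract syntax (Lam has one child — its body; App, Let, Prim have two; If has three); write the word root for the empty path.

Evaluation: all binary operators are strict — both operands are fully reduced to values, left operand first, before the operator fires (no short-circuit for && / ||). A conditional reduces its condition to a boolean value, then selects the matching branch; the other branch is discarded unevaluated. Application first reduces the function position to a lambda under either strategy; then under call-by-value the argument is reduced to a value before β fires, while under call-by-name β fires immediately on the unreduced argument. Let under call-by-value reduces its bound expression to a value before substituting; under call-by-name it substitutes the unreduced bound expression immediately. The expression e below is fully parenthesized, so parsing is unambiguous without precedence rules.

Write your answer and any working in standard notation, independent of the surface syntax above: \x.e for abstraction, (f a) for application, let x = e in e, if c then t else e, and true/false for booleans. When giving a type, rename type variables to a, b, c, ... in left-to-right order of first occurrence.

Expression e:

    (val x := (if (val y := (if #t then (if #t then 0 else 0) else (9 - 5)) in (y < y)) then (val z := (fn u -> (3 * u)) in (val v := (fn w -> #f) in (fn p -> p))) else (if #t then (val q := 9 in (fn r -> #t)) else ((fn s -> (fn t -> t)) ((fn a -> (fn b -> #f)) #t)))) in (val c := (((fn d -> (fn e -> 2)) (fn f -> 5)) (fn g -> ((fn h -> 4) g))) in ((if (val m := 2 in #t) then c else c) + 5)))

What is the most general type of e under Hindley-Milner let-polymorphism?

Answer: Int

Working:
  unify Bool ~ Bool
  unify Bool ~ Bool
  unify Int ~ Int
  unify Int ~ Int
  unify Int ~ Int
  unify Int ~ Int
let y : Int
y : Int
  unify Int ~ Int
y : Int
  unify Int ~ Int
  unify Bool ~ Bool
  unify Int ~ Int
u : a
  unify a ~ Int
\u._ : Int -> Int
let z : Int -> Int
\w._ : b -> Bool
let v : forall. b -> Bool
p : c
\p._ : c -> c
  unify Bool ~ Bool
let q : Int
\r._ : d -> Bool
t : f
\t._ : f -> f
\s._ : e -> f -> f
\b._ : h -> Bool
\a._ : g -> h -> Bool
  unify g -> h -> Bool ~ Bool -> i
  unify g ~ Bool
  unify h -> Bool ~ i
_ _ : h -> Bool
  unify e -> f -> f ~ (h -> Bool) -> j
  unify e ~ h -> Bool
  unify f -> f ~ j
_ _ : f -> f
  unify d -> Bool ~ f -> f
  unify d ~ f
  unify Bool ~ f
  unify c -> c ~ Bool -> Bool
  unify c ~ Bool
  unify Bool ~ Bool
let x : Bool -> Bool
\e._ : l -> Int
\d._ : k -> l -> Int
\f._ : m -> Int
  unify k -> l -> Int ~ (m -> Int) -> n
  unify k ~ m -> Int
  unify l -> Int ~ n
_ _ : l -> Int
\h._ : p -> Int
g : o
  unify p -> Int ~ o -> q
  unify p ~ o
  unify Int ~ q
_ _ : Int
\g._ : o -> Int
  unify l -> Int ~ (o -> Int) -> r
  unify l ~ o -> Int
  unify Int ~ r
_ _ : Int
let c : Int
let m : Int
  unify Bool ~ Bool
c : Int
c : Int
  unify Int ~ Int
  unify Int ~ Int
  unify Int ~ Int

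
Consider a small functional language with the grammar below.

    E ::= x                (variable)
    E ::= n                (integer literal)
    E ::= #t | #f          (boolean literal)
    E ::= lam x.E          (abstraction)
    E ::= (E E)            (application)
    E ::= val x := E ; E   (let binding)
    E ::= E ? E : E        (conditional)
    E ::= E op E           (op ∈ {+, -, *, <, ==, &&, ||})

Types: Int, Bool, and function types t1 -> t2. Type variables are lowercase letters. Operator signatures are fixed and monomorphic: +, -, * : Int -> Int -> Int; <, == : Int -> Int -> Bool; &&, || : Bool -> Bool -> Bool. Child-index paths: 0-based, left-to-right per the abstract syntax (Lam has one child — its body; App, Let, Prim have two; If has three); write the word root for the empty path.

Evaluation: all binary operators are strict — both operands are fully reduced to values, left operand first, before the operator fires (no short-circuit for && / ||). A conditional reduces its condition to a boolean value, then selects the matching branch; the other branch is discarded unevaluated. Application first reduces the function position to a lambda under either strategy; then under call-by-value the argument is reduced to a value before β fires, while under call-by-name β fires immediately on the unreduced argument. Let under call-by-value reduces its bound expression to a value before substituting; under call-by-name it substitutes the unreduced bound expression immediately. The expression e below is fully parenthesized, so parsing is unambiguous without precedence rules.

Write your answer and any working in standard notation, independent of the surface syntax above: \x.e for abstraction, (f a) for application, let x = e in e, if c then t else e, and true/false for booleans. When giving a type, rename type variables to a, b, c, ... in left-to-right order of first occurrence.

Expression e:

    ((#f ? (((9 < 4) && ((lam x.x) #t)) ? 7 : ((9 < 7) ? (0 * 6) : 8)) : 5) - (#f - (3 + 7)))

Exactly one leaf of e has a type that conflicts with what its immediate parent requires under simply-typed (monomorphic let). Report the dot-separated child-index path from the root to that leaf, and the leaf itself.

Working:
  unify Bool ~ Bool
  unify Int ~ Int
  unify Int ~ Int
  unify Bool ~ Bool
x : a
\x._ : a -> a
  unify a -> a ~ Bool -> b
  unify a ~ Bool
  unify Bool ~ b
_ _ : Bool
  unify Bool ~ Bool
  unify Bool ~ Bool
  unify Int ~ Int
  unify Int ~ Int
  unify Bool ~ Bool
  unify Int ~ Int
  unify Int ~ Int
  unify Int ~ Int
  unify Int ~ Int
  unify Int ~ Int
  unify Int ~ Int
  unify Bool ~ Int
  FAIL: mismatch Bool ~ Int

Answer: 1.0 : false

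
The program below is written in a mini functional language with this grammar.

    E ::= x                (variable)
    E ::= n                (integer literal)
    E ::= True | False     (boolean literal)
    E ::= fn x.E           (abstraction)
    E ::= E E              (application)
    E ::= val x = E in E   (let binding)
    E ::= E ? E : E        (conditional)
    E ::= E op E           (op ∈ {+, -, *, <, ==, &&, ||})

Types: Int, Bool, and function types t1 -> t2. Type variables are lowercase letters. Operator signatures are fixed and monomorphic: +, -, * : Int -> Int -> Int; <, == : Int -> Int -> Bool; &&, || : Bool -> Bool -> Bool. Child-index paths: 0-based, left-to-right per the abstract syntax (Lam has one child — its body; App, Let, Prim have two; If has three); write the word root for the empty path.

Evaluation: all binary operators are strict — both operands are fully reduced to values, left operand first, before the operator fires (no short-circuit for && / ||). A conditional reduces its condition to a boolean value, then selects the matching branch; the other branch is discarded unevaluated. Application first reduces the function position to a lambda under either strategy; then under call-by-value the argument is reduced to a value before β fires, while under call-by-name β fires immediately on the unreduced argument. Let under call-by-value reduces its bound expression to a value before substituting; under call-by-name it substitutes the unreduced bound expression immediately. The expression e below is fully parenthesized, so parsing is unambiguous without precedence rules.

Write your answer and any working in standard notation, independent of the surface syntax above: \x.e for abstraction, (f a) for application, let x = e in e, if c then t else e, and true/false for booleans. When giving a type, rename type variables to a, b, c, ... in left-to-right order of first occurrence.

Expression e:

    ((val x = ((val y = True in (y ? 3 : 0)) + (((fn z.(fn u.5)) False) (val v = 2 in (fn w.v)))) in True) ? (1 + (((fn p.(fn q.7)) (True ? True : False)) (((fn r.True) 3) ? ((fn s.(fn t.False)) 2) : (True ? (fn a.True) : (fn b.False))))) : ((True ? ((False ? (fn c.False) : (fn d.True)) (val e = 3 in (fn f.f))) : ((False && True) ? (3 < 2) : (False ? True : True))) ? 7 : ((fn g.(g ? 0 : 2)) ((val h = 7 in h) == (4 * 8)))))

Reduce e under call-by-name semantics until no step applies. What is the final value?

Answer: 8

Trace:
step 0: (if (let x = ((let y = true in (if y then 3 else 0)) + (((\z.(\u.5)) false) (let v = 2 in (\w.v)))) in true) then (1 + (((\p.(\q.7)) (if true then true else false)) (if ((\r.true) 3) then ((\s.(\t.false)) 2) else (if true then (\a.true) else (\b.false))))) else (if (if true then ((if false then (\c.false) else (\d.true)) (let e = 3 in (\f.f))) else (if (false && true) then (3 < 2) else (if false then true else true))) then 7 else ((\g.(if g then 0 else 2)) ((let h = 7 in h) == (4 * 8)))))
step 1: [let@0] (if true then (1 + (((\p.(\q.7)) (if true then true else false)) (if ((\r.true) 3) then ((\s.(\t.false)) 2) else (if true then (\a.true) else (\b.false))))) else (if (if true then ((if false then (\c.false) else (\d.true)) (let e = 3 in (\f.f))) else (if (false && true) then (3 < 2) else (if false then true else true))) then 7 else ((\g.(if g then 0 else 2)) ((let h = 7 in h) == (4 * 8)))))
step 2: [if@root] (1 + (((\p.(\q.7)) (if true then true else false)) (if ((\r.true) 3) then ((\s.(\t.false)) 2) else (if true then (\a.true) else (\b.false)))))
step 3: [beta@1.0] (1 + ((\q.7) (if ((\r.true) 3) then ((\s.(\t.false)) 2) else (if true then (\a.true) else (\b.false)))))
step 4: [beta@1] (1 + 7)
step 5: [delta@root] 8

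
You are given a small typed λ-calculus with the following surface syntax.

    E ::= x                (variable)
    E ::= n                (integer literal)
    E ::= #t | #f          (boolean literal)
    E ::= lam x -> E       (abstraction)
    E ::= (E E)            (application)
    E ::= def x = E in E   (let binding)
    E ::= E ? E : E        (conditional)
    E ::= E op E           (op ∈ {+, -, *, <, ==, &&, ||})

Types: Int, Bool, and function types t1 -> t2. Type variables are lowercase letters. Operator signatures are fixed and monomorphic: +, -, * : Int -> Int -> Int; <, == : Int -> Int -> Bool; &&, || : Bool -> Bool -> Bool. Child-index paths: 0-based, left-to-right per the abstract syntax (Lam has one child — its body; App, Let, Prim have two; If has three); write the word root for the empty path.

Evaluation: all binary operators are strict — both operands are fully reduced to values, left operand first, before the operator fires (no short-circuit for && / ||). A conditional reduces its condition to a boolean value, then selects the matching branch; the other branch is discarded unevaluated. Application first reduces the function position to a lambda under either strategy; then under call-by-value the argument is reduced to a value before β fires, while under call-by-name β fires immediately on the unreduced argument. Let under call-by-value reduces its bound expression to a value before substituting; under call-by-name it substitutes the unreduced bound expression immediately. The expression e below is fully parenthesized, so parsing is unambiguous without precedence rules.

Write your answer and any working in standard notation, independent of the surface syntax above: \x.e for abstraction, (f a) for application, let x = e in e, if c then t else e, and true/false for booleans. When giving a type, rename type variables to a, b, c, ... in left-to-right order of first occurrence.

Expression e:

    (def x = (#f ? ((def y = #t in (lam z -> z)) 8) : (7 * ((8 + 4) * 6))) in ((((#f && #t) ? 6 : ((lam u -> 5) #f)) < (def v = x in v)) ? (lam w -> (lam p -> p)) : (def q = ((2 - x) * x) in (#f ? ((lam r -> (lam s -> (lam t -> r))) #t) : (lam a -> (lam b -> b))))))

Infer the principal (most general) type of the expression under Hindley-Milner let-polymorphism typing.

Derivation:
  unify Bool ~ Bool
let y : Bool
z : a
\z._ : a -> a
  unify a -> a ~ Int -> b
  unify a ~ Int
  unify Int ~ b
_ _ : Int
  unify Int ~ Int
  unify Int ~ Int
  unify Int ~ Int
  unify Int ~ Int
  unify Int ~ Int
  unify Int ~ Int
  unify Int ~ Int
let x : Int
  unify Bool ~ Bool
  unify Bool ~ Bool
  unify Bool ~ Bool
\u._ : c -> Int
  unify c -> Int ~ Bool -> d
  unify c ~ Bool
  unify Int ~ d
_ _ : Int
  unify Int ~ Int
  unify Int ~ Int
x : Int
let v : Int
v : Int
  unify Int ~ Int
  unify Bool ~ Bool
p : f
\p._ : f -> f
\w._ : e -> f -> f
  unify Int ~ Int
x : Int
  unify Int ~ Int
  unify Int ~ Int
x : Int
  unify Int ~ Int
let q : Int
  unify Bool ~ Bool
r : g
\t._ : i -> g
\s._ : h -> i -> g
\r._ : g -> h -> i -> g
  unify g -> h -> i -> g ~ Bool -> j
  unify g ~ Bool
  unify h -> i -> Bool ~ j
_ _ : h -> i -> Bool
b : l
\b._ : l -> l
\a._ : k -> l -> l
  unify h -> i -> Bool ~ k -> l -> l
  unify h ~ k
  unify i -> Bool ~ l -> l
  unify i ~ l
  unify Bool ~ l
  unify e -> f -> f ~ k -> Bool -> Bool
  unify e ~ k
  unify f -> f ~ Bool -> Bool
  unify f ~ Bool
  unify Bool ~ Bool

Answer: a -> Bool -> Bool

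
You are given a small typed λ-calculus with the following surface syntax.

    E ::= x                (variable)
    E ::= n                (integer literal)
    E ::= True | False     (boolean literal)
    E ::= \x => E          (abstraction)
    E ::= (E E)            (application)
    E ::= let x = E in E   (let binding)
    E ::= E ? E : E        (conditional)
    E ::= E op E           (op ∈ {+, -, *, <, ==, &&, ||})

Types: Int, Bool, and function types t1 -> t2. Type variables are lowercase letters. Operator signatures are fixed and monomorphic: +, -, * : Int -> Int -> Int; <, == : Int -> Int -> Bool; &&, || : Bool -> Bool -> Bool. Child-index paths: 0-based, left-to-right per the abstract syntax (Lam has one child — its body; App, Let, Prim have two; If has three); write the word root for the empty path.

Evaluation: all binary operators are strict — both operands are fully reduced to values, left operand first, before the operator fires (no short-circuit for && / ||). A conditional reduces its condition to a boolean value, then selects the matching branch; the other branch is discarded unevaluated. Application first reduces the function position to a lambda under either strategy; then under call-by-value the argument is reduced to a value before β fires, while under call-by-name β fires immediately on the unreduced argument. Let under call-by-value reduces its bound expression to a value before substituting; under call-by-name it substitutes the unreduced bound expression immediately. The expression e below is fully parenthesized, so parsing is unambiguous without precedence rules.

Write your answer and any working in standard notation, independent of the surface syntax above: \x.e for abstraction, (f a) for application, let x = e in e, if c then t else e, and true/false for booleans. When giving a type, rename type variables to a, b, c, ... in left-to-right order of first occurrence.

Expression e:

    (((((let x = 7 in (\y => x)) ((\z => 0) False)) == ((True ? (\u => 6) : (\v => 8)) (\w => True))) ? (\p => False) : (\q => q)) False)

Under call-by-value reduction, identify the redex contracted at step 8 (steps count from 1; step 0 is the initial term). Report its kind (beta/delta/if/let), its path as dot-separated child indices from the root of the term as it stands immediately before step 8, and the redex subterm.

Answer: beta at root : ((\q.q) false)

Trace:
step 0: ((if (((let x = 7 in (\y.x)) ((\z.0) false)) == ((if true then (\u.6) else (\v.8)) (\w.true))) then (\p.false) else (\q.q)) false)
step 1: [let@0.0.0.0] ((if (((\y.7) ((\z.0) false)) == ((if true then (\u.6) else (\v.8)) (\w.true))) then (\p.false) else (\q.q)) false)
step 2: [beta@0.0.0.1] ((if (((\y.7) 0) == ((if true then (\u.6) else (\v.8)) (\w.true))) then (\p.false) else (\q.q)) false)
step 3: [beta@0.0.0] ((if (7 == ((if true then (\u.6) else (\v.8)) (\w.true))) then (\p.false) else (\q.q)) false)
step 4: [if@0.0.1.0] ((if (7 == ((\u.6) (\w.true))) then (\p.false) else (\q.q)) false)
step 5: [beta@0.0.1] ((if (7 == 6) then (\p.false) else (\q.q)) false)
step 6: [delta@0.0] ((if false then (\p.false) else (\q.q)) false)
step 7: [if@0] ((\q.q) false)
step 8: [beta@root] false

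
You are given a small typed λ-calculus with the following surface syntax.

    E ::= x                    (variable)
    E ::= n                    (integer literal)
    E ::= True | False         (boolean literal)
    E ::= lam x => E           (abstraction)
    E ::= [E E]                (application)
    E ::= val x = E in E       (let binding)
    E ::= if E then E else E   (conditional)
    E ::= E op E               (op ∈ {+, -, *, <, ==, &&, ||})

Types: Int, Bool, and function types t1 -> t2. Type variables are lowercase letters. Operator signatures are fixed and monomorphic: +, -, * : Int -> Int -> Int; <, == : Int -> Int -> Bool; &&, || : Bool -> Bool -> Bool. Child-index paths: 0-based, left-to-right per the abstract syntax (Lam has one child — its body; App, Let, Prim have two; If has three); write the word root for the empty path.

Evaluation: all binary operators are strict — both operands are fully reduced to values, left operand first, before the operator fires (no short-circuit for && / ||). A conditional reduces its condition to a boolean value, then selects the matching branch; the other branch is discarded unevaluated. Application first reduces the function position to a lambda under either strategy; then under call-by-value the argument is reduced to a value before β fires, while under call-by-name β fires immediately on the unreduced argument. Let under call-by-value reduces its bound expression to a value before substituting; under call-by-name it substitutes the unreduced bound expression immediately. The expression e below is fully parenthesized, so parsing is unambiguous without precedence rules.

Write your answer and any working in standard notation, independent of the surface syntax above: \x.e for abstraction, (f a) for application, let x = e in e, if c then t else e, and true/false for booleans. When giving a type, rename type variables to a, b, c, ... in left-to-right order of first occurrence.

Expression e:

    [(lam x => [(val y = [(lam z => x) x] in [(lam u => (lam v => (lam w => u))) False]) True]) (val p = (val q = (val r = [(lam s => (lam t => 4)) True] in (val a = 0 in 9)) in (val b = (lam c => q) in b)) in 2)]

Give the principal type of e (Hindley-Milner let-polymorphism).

Answer: a -> Bool

Trace:
x : a
\z._ : b -> a
x : a
  unify b -> a ~ a -> c
  unify b ~ a
  unify a ~ c
_ _ : c
let y : c
u : d
\w._ : f -> d
\v._ : e -> f -> d
\u._ : d -> e -> f -> d
  unify d -> e -> f -> d ~ Bool -> g
  unify d ~ Bool
  unify e -> f -> Bool ~ g
_ _ : e -> f -> Bool
  unify e -> f -> Bool ~ Bool -> h
  unify e ~ Bool
  unify f -> Bool ~ h
_ _ : f -> Bool
\x._ : c -> f -> Bool
\t._ : j -> Int
\s._ : i -> j -> Int
  unify i -> j -> Int ~ Bool -> k
  unify i ~ Bool
  unify j -> Int ~ k
_ _ : j -> Int
let r : forall. j -> Int
let a : Int
let q : Int
q : Int
\c._ : l -> Int
let b : forall. l -> Int
b : m -> Int
let p : forall. m -> Int
  unify c -> f -> Bool ~ Int -> n
  unify c ~ Int
  unify f -> Bool ~ n
_ _ : f -> Bool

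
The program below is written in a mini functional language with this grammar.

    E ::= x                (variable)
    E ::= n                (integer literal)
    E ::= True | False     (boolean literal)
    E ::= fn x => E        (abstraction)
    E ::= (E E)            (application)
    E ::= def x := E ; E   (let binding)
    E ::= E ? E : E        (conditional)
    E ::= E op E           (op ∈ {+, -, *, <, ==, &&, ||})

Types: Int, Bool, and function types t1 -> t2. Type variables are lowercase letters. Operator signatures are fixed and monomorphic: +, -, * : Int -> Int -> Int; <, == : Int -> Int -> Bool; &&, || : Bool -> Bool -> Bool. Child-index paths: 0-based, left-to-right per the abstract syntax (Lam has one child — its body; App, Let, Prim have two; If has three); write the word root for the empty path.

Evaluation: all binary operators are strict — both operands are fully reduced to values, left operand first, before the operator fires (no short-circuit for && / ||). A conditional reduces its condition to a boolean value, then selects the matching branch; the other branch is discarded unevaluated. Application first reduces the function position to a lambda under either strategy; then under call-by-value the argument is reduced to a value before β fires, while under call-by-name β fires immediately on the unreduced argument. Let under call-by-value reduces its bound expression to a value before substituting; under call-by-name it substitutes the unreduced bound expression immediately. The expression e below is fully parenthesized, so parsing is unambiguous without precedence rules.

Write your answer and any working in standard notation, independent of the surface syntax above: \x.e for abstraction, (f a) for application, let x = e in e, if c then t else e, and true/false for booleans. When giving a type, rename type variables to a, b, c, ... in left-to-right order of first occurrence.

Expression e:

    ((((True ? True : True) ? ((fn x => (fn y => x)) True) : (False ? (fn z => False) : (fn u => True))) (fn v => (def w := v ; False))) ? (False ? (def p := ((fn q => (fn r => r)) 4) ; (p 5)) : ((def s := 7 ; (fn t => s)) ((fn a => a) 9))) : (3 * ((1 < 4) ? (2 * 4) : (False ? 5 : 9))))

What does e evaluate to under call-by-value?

Working:
step 0: (if ((if (if true then true else true) then ((\x.(\y.x)) true) else (if false then (\z.false) else (\u.true))) (\v.(let w = v in false))) then (if false then (let p = ((\q.(\r.r)) 4) in (p 5)) else ((let s = 7 in (\t.s)) ((\a.a) 9))) else (3 * (if (1 < 4) then (2 * 4) else (if false then 5 else 9))))
step 1: [if@0.0.0] (if ((if true then ((\x.(\y.x)) true) else (if false then (\z.false) else (\u.true))) (\v.(let w = v in false))) then (if false then (let p = ((\q.(\r.r)) 4) in (p 5)) else ((let s = 7 in (\t.s)) ((\a.a) 9))) else (3 * (if (1 < 4) then (2 * 4) else (if false then 5 else 9))))
step 2: [if@0.0] (if (((\x.(\y.x)) true) (\v.(let w = v in false))) then (if false then (let p = ((\q.(\r.r)) 4) in (p 5)) else ((let s = 7 in (\t.s)) ((\a.a) 9))) else (3 * (if (1 < 4) then (2 * 4) else (if false then 5 else 9))))
step 3: [beta@0.0] (if ((\y.true) (\v.(let w = v in false))) then (if false then (let p = ((\q.(\r.r)) 4) in (p 5)) else ((let s = 7 in (\t.s)) ((\a.a) 9))) else (3 * (if (1 < 4) then (2 * 4) else (if false then 5 else 9))))
step 4: [beta@0] (if true then (if false then (let p = ((\q.(\r.r)) 4) in (p 5)) else ((let s = 7 in (\t.s)) ((\a.a) 9))) else (3 * (if (1 < 4) then (2 * 4) else (if false then 5 else 9))))
step 5: [if@root] (if false then (let p = ((\q.(\r.r)) 4) in (p 5)) else ((let s = 7 in (\t.s)) ((\a.a) 9)))
step 6: [if@root] ((let s = 7 in (\t.s)) ((\a.a) 9))
step 7: [let@0] ((\t.7) ((\a.a) 9))
step 8: [beta@1] ((\t.7) 9)
step 9: [beta@root] 7

Answer: 7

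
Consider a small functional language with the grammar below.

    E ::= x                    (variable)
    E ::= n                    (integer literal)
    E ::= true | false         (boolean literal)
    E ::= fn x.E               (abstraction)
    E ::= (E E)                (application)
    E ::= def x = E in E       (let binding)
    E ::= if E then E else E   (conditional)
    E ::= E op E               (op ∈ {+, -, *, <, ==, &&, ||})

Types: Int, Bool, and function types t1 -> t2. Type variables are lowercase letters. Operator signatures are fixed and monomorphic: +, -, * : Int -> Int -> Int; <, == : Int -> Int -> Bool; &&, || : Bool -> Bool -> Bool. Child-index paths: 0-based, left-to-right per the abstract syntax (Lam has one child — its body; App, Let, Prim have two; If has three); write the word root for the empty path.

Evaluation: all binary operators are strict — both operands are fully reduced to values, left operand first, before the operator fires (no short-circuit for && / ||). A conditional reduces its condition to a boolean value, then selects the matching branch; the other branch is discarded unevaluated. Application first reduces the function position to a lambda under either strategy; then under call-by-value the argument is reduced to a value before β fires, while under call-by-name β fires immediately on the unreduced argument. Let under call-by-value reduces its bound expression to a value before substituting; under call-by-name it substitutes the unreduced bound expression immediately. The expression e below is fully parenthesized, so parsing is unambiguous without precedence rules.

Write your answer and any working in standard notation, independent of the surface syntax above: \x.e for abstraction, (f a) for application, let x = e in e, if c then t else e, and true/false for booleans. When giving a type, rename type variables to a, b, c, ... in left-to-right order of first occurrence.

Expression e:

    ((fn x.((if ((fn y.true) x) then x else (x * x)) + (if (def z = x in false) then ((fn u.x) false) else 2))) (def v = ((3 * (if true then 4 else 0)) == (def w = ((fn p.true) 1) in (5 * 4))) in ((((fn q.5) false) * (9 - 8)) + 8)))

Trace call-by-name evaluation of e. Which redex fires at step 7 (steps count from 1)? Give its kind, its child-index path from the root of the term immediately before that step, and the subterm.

Trace:
step 0: ((\x.((if ((\y.true) x) then x else (x * x)) + (if (let z = x in false) then ((\u.x) false) else 2))) (let v = ((3 * (if true then 4 else 0)) == (let w = ((\p.true) 1) in (5 * 4))) in ((((\q.5) false) * (9 - 8)) + 8)))
step 1: [beta@root] ((if ((\y.true) (let v = ((3 * (if true then 4 else 0)) == (let w = ((\p.true) 1) in (5 * 4))) in ((((\q.5) false) * (9 - 8)) + 8))) then (let v = ((3 * (if true then 4 else 0)) == (let w = ((\p.true) 1) in (5 * 4))) in ((((\q.5) false) * (9 - 8)) + 8)) else ((let v = ((3 * (if true then 4 else 0)) == (let w = ((\p.true) 1) in (5 * 4))) in ((((\q.5) false) * (9 - 8)) + 8)) * (let v = ((3 * (if true then 4 else 0)) == (let w = ((\p.true) 1) in (5 * 4))) in ((((\q.5) false) * (9 - 8)) + 8)))) + (if (let z = (let v = ((3 * (if true then 4 else 0)) == (let w = ((\p.true) 1) in (5 * 4))) in ((((\q.5) false) * (9 - 8)) + 8)) in false) then ((\u.(let v = ((3 * (if true then 4 else 0)) == (let w = ((\p.true) 1) in (5 * 4))) in ((((\q.5) false) * (9 - 8)) + 8))) false) else 2))
step 2: [beta@0.0] ((if true then (let v = ((3 * (if true then 4 else 0)) == (let w = ((\p.true) 1) in (5 * 4))) in ((((\q.5) false) * (9 - 8)) + 8)) else ((let v = ((3 * (if true then 4 else 0)) == (let w = ((\p.true) 1) in (5 * 4))) in ((((\q.5) false) * (9 - 8)) + 8)) * (let v = ((3 * (if true then 4 else 0)) == (let w = ((\p.true) 1) in (5 * 4))) in ((((\q.5) false) * (9 - 8)) + 8)))) + (if (let z = (let v = ((3 * (if true then 4 else 0)) == (let w = ((\p.true) 1) in (5 * 4))) in ((((\q.5) false) * (9 - 8)) + 8)) in false) then ((\u.(let v = ((3 * (if true then 4 else 0)) == (let w = ((\p.true) 1) in (5 * 4))) in ((((\q.5) false) * (9 - 8)) + 8))) false) else 2))
step 3: [if@0] ((let v = ((3 * (if true then 4 else 0)) == (let w = ((\p.true) 1) in (5 * 4))) in ((((\q.5) false) * (9 - 8)) + 8)) + (if (let z = (let v = ((3 * (if true then 4 else 0)) == (let w = ((\p.true) 1) in (5 * 4))) in ((((\q.5) false) * (9 - 8)) + 8)) in false) then ((\u.(let v = ((3 * (if true then 4 else 0)) == (let w = ((\p.true) 1) in (5 * 4))) in ((((\q.5) false) * (9 - 8)) + 8))) false) else 2))
step 4: [let@0] (((((\q.5) false) * (9 - 8)) + 8) + (if (let z = (let v = ((3 * (if true then 4 else 0)) == (let w = ((\p.true) 1) in (5 * 4))) in ((((\q.5) false) * (9 - 8)) + 8)) in false) then ((\u.(let v = ((3 * (if true then 4 else 0)) == (let w = ((\p.true) 1) in (5 * 4))) in ((((\q.5) false) * (9 - 8)) + 8))) false) else 2))
step 5: [beta@0.0.0] (((5 * (9 - 8)) + 8) + (if (let z = (let v = ((3 * (if true then 4 else 0)) == (let w = ((\p.true) 1) in (5 * 4))) in ((((\q.5) false) * (9 - 8)) + 8)) in false) then ((\u.(let v = ((3 * (if true then 4 else 0)) == (let w = ((\p.true) 1) in (5 * 4))) in ((((\q.5) false) * (9 - 8)) + 8))) false) else 2))
step 6: [delta@0.0.1] (((5 * 1) + 8) + (if (let z = (let v = ((3 * (if true then 4 else 0)) == (let w = ((\p.true) 1) in (5 * 4))) in ((((\q.5) false) * (9 - 8)) + 8)) in false) then ((\u.(let v = ((3 * (if true then 4 else 0)) == (let w = ((\p.true) 1) in (5 * 4))) in ((((\q.5) false) * (9 - 8)) + 8))) false) else 2))
step 7: [delta@0.0] ((5 + 8) + (if (let z = (let v = ((3 * (if true then 4 else 0)) == (let w = ((\p.true) 1) in (5 * 4))) in ((((\q.5) false) * (9 - 8)) + 8)) in false) then ((\u.(let v = ((3 * (if true then 4 else 0)) == (let w = ((\p.true) 1) in (5 * 4))) in ((((\q.5) false) * (9 - 8)) + 8))) false) else 2))

Answer: delta at 0.0 : (5 * 1)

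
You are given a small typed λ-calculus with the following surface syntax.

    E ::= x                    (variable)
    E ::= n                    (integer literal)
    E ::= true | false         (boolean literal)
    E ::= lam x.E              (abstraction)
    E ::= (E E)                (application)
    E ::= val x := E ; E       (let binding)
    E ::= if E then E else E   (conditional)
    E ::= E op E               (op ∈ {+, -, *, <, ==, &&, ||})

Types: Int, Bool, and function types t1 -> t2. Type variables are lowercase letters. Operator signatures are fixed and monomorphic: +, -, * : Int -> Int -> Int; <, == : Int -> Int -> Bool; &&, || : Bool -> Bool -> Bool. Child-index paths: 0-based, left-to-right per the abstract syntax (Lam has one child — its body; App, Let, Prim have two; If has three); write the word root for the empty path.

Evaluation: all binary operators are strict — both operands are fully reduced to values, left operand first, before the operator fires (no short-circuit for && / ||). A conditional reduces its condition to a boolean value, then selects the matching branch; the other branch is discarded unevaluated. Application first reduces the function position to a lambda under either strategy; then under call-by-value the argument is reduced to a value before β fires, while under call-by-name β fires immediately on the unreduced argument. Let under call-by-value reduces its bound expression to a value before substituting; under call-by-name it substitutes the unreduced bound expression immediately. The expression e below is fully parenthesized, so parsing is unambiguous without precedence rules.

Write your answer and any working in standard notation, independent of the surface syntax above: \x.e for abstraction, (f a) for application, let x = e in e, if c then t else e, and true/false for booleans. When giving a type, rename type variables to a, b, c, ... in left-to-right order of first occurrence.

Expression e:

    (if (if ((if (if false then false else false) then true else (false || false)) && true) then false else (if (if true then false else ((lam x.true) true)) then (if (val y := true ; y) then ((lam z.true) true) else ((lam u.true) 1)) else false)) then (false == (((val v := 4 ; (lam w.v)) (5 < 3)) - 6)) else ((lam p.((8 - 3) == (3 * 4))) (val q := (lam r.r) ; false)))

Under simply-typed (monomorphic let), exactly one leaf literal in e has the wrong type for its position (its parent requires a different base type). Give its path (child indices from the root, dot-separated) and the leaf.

Answer: 1.0 : false

Trace:
  unify Bool ~ Bool
  unify Bool ~ Bool
  unify Bool ~ Bool
  unify Bool ~ Bool
  unify Bool ~ Bool
  unify Bool ~ Bool
  unify Bool ~ Bool
  unify Bool ~ Bool
  unify Bool ~ Bool
  unify Bool ~ Bool
\x._ : a -> Bool
  unify a -> Bool ~ Bool -> b
  unify a ~ Bool
  unify Bool ~ b
_ _ : Bool
  unify Bool ~ Bool
  unify Bool ~ Bool
let y : Bool
y : Bool
  unify Bool ~ Bool
\z._ : c -> Bool
  unify c -> Bool ~ Bool -> d
  unify c ~ Bool
  unify Bool ~ d
_ _ : Bool
\u._ : e -> Bool
  unify e -> Bool ~ Int -> f
  unify e ~ Int
  unify Bool ~ f
_ _ : Bool
  unify Bool ~ Bool
  unify Bool ~ Bool
  unify Bool ~ Bool
  unify Bool ~ Bool
  unify Bool ~ Int
  FAIL: mismatch Bool ~ Int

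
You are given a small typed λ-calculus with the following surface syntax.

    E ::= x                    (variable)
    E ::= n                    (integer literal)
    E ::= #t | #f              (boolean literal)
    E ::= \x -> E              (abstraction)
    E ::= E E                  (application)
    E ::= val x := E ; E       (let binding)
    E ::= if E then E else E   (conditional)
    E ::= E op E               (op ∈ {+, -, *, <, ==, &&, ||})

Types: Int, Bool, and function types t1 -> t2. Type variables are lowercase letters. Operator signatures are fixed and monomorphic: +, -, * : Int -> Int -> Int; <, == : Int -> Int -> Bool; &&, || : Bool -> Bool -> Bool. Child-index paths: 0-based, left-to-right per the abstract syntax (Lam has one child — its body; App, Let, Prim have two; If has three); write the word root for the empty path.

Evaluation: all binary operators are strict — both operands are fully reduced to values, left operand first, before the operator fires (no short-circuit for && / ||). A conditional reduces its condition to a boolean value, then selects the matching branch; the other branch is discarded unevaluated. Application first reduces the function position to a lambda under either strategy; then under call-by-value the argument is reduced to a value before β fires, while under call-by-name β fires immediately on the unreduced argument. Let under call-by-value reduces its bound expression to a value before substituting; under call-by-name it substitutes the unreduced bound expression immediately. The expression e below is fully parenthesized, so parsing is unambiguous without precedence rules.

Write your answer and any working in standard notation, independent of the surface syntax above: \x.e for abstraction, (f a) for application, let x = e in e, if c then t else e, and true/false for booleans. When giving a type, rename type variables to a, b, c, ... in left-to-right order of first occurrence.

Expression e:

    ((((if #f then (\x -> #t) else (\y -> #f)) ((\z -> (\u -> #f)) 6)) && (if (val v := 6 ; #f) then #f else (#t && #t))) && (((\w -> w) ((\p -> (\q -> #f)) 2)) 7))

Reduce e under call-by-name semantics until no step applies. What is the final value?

Answer: false

Working:
step 0: ((((if false then (\x.true) else (\y.false)) ((\z.(\u.false)) 6)) && (if (let v = 6 in false) then false else (true && true))) && (((\w.w) ((\p.(\q.false)) 2)) 7))
step 1: [if@0.0.0] ((((\y.false) ((\z.(\u.false)) 6)) && (if (let v = 6 in false) then false else (true && true))) && (((\w.w) ((\p.(\q.false)) 2)) 7))
step 2: [beta@0.0] ((false && (if (let v = 6 in false) then false else (true && true))) && (((\w.w) ((\p.(\q.false)) 2)) 7))
step 3: [let@0.1.0] ((false && (if false then false else (true && true))) && (((\w.w) ((\p.(\q.false)) 2)) 7))
step 4: [if@0.1] ((false && (true && true)) && (((\w.w) ((\p.(\q.false)) 2)) 7))
step 5: [delta@0.1] ((false && true) && (((\w.w) ((\p.(\q.false)) 2)) 7))
step 6: [delta@0] (false && (((\w.w) ((\p.(\q.false)) 2)) 7))
step 7: [beta@1.0] (false && (((\p.(\q.false)) 2) 7))
step 8: [beta@1.0] (false && ((\q.false) 7))
step 9: [beta@1] (false && false)
step 10: [delta@root] false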